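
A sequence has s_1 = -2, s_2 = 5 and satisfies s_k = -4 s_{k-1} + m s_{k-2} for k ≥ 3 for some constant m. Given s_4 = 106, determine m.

2

s_3 = -20 - 2m
s_4 = 80 + 13m
So 80 + 13m = 106, giving m = 2.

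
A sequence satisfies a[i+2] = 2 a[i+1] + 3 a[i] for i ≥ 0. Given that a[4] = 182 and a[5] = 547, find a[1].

Rearranging, a[i-2] = (a[i] - 2 a[i-1]) / 3.
a[3] = (547 - 2*182) / 3 = 183/3 = 61
a[2] = (182 - 2*61) / 3 = 60/3 = 20
a[1] = (61 - 2*20) / 3 = 21/3 = 7

7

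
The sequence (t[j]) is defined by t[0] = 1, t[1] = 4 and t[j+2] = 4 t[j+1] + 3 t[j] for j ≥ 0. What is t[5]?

t[2] = 4·4 + 3·1 = 19
t[3] = 4·19 + 3·4 = 88
t[4] = 4·88 + 3·19 = 409
t[5] = 4·409 + 3·88 = 1900

1900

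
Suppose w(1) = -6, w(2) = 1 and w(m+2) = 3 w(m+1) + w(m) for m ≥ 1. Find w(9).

-3207

w(3) = 3*1 + (-6) = -3
w(4) = 3*(-3) + 1 = -8
w(5) = 3*(-8) + (-3) = -27
w(6) = 3*(-27) + (-8) = -89
w(7) = 3*(-89) + (-27) = -294
w(8) = 3*(-294) + (-89) = -971
w(9) = 3*(-971) + (-294) = -3207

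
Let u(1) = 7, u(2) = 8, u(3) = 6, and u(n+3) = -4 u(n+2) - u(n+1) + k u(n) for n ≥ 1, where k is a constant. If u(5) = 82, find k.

2

u(4) = -32 + 7k
u(5) = 122 - 20k
So 122 - 20k = 82, giving k = 2.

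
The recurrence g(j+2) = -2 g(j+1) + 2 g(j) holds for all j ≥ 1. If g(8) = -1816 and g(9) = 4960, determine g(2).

Rearranging, g(j-2) = (g(j) + 2 g(j-1)) / 2.
g(7) = (4960 + 2(-1816)) / 2 = 1328/2 = 664
g(6) = (-1816 + 2(664)) / 2 = -488/2 = -244
g(5) = (664 + 2(-244)) / 2 = 176/2 = 88
g(4) = (-244 + 2(88)) / 2 = -68/2 = -34
g(3) = (88 + 2(-34)) / 2 = 20/2 = 10
g(2) = (-34 + 2(10)) / 2 = -14/2 = -7

-7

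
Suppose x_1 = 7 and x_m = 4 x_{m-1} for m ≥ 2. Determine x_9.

458752

x_2 = 4·7 = 28
x_3 = 4·28 = 112
x_4 = 4·112 = 448
x_5 = 4·448 = 1792
x_6 = 4·1792 = 7168
x_7 = 4·7168 = 28672
x_8 = 4·28672 = 114688
x_9 = 4·114688 = 458752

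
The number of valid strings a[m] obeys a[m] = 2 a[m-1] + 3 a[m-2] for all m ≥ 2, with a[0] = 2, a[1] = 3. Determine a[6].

912

a[2] = 2(3) + 3(2) = 12
a[3] = 2(12) + 3(3) = 33
a[4] = 2(33) + 3(12) = 102
a[5] = 2(102) + 3(33) = 303
a[6] = 2(303) + 3(102) = 912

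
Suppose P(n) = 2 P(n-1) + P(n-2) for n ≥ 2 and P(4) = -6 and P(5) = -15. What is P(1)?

-3

Rearranging, P(n-2) = P(n) - 2 P(n-1).
P(3) = -15 - 2*(-6) = -3
P(2) = -6 - 2*(-3) = 0
P(1) = -3 - 2*0 = -3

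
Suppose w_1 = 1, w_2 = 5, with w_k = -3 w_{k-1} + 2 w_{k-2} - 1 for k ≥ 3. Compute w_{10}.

w_3 = -3(5) + 2(1) - 1 = -14
w_4 = -3(-14) + 2(5) - 1 = 51
w_5 = -3(51) + 2(-14) - 1 = -182
w_6 = -3(-182) + 2(51) - 1 = 647
w_7 = -3(647) + 2(-182) - 1 = -2306
w_8 = -3(-2306) + 2(647) - 1 = 8211
w_9 = -3(8211) + 2(-2306) - 1 = -29246
w_{10} = -3(-29246) + 2(8211) - 1 = 104159

104159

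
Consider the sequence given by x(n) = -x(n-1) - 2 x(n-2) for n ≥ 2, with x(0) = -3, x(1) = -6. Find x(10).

-168

x(2) = -(-6) - 2*(-3) = 12
x(3) = -12 - 2*(-6) = 0
x(4) = -0 - 2*12 = -24
x(5) = -(-24) - 2*0 = 24
x(6) = -24 - 2*(-24) = 24
x(7) = -24 - 2*24 = -72
x(8) = -(-72) - 2*24 = 24
x(9) = -24 - 2*(-72) = 120
x(10) = -120 - 2*24 = -168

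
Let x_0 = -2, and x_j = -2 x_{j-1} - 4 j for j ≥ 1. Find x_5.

28

x_1 = -2*(-2) - 4 = 0
x_2 = -2*0 - 8 = -8
x_3 = -2*(-8) - 12 = 4
x_4 = -2*4 - 16 = -24
x_5 = -2*(-24) - 20 = 28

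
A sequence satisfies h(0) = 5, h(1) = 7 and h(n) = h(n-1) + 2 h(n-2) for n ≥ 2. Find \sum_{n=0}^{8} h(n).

2045

h(2) = 7 + 2(5) = 17
h(3) = 17 + 2(7) = 31
h(4) = 31 + 2(17) = 65
h(5) = 65 + 2(31) = 127
h(6) = 127 + 2(65) = 257
h(7) = 257 + 2(127) = 511
h(8) = 511 + 2(257) = 1025
Sum = 5 + 7 + 17 + 31 + 65 + 127 + 257 + 511 + 1025 = 2045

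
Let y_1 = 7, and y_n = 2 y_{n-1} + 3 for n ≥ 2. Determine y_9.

2557

y_2 = 2·7 + 3 = 17
y_3 = 2·17 + 3 = 37
y_4 = 2·37 + 3 = 77
y_5 = 2·77 + 3 = 157
y_6 = 2·157 + 3 = 317
y_7 = 2·317 + 3 = 637
y_8 = 2·637 + 3 = 1277
y_9 = 2·1277 + 3 = 2557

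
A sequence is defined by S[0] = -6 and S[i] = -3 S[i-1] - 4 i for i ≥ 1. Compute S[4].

-430

S[1] = -3(-6) - 4 = 14
S[2] = -3(14) - 8 = -50
S[3] = -3(-50) - 12 = 138
S[4] = -3(138) - 16 = -430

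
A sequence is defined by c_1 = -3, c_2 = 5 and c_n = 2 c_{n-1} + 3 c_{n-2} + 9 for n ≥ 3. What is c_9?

c_3 = 2*5 + 3*(-3) + 9 = 10
c_4 = 2*10 + 3*5 + 9 = 44
c_5 = 2*44 + 3*10 + 9 = 127
c_6 = 2*127 + 3*44 + 9 = 395
c_7 = 2*395 + 3*127 + 9 = 1180
c_8 = 2*1180 + 3*395 + 9 = 3554
c_9 = 2*3554 + 3*1180 + 9 = 10657

10657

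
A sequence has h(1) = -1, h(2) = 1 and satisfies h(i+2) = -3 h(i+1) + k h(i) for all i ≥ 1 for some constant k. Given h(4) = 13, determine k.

1

h(3) = -3 - k
h(4) = 9 + 4k
So 9 + 4k = 13, giving k = 1.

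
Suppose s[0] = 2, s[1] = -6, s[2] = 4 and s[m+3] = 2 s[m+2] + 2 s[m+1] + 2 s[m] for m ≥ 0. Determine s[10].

-560

s[3] = 2·4 + 2·(-6) + 2·2 = 0
s[4] = 2·0 + 2·4 + 2·(-6) = -4
s[5] = 2·(-4) + 2·0 + 2·4 = 0
s[6] = 2·0 + 2·(-4) + 2·0 = -8
s[7] = 2·(-8) + 2·0 + 2·(-4) = -24
s[8] = 2·(-24) + 2·(-8) + 2·0 = -64
s[9] = 2·(-64) + 2·(-24) + 2·(-8) = -192
s[10] = 2·(-192) + 2·(-64) + 2·(-24) = -560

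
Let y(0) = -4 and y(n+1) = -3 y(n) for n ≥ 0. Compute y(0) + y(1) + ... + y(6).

-2188

y(1) = -3·(-4) = 12
y(2) = -3·12 = -36
y(3) = -3·(-36) = 108
y(4) = -3·108 = -324
y(5) = -3·(-324) = 972
y(6) = -3·972 = -2916
Sum = (-4) + 12 + (-36) + 108 + (-324) + 972 + (-2916) = -2188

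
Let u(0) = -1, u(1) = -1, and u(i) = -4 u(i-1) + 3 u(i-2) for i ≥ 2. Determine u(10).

u(2) = -4*(-1) + 3*(-1) = 1
u(3) = -4*1 + 3*(-1) = -7
u(4) = -4*(-7) + 3*1 = 31
u(5) = -4*31 + 3*(-7) = -145
u(6) = -4*(-145) + 3*31 = 673
u(7) = -4*673 + 3*(-145) = -3127
u(8) = -4*(-3127) + 3*673 = 14527
u(9) = -4*14527 + 3*(-3127) = -67489
u(10) = -4*(-67489) + 3*14527 = 313537

313537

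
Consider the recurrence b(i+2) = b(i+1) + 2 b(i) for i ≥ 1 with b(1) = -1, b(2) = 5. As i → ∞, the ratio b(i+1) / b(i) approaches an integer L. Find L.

The characteristic equation is r^2 - r - 2 = 0, which factors as (r - 2)(r + 1) = 0.
So the roots are 2 and -1. Since |2| > |-1| and the coefficient of 2^i is non-zero, the ratio tends to 2.

2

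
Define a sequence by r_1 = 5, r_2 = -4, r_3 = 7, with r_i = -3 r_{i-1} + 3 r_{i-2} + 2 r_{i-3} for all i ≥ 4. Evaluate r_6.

r_4 = -3(7) + 3(-4) + 2(5) = -23
r_5 = -3(-23) + 3(7) + 2(-4) = 82
r_6 = -3(82) + 3(-23) + 2(7) = -301

-301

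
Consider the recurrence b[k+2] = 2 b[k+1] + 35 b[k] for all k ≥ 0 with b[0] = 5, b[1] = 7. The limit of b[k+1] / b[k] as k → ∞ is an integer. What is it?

7

The characteristic equation is r^2 - 2r - 35 = 0, which factors as (r - 7)(r + 5) = 0.
So the roots are 7 and -5. Since |7| > |-5| and the coefficient of 7^k is non-zero, the ratio tends to 7.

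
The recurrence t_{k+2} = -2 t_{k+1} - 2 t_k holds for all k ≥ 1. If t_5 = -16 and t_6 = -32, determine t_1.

Rearranging, t_{k-2} = (t_k + 2 t_{k-1}) / -2.
t_4 = (-32 + 2·(-16)) / -2 = -64/-2 = 32
t_3 = (-16 + 2·32) / -2 = 48/-2 = -24
t_2 = (32 + 2·(-24)) / -2 = -16/-2 = 8
t_1 = (-24 + 2·8) / -2 = -8/-2 = 4

4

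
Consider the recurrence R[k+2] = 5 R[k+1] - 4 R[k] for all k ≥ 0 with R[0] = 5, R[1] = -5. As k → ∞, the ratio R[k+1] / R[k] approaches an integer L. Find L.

4

The characteristic equation is r^2 - 5r + 4 = 0, which factors as (r - 4)(r - 1) = 0.
So the roots are 4 and 1. Since |4| > |1| and the coefficient of 4^k is non-zero, the ratio tends to 4.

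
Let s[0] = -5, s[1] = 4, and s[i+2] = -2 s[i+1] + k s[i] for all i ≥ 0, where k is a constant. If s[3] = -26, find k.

-3

s[2] = -8 - 5k
s[3] = 16 + 14k
So 16 + 14k = -26, giving k = -3.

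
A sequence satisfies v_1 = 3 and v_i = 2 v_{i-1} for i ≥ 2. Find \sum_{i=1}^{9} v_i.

v_2 = 2(3) = 6
v_3 = 2(6) = 12
v_4 = 2(12) = 24
v_5 = 2(24) = 48
v_6 = 2(48) = 96
v_7 = 2(96) = 192
v_8 = 2(192) = 384
v_9 = 2(384) = 768
Sum = 3 + 6 + 12 + 24 + 48 + 96 + 192 + 384 + 768 = 1533

1533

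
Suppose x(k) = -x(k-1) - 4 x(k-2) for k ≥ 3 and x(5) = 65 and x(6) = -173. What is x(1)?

6

Rearranging, x(k-2) = (x(k) + x(k-1)) / -4.
x(4) = (-173 + 65) / -4 = -108/-4 = 27
x(3) = (65 + 27) / -4 = 92/-4 = -23
x(2) = (27 + (-23)) / -4 = 4/-4 = -1
x(1) = (-23 + (-1)) / -4 = -24/-4 = 6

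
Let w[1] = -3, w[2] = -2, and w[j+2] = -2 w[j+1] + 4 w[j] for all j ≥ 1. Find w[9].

w[3] = -2*(-2) + 4*(-3) = -8
w[4] = -2*(-8) + 4*(-2) = 8
w[5] = -2*8 + 4*(-8) = -48
w[6] = -2*(-48) + 4*8 = 128
w[7] = -2*128 + 4*(-48) = -448
w[8] = -2*(-448) + 4*128 = 1408
w[9] = -2*1408 + 4*(-448) = -4608

-4608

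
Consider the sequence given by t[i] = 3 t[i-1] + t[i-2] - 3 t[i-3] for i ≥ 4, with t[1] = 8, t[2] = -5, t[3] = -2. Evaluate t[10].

-24605

t[4] = 3*(-2) + (-5) - 3*8 = -35
t[5] = 3*(-35) + (-2) - 3*(-5) = -92
t[6] = 3*(-92) + (-35) - 3*(-2) = -305
t[7] = 3*(-305) + (-92) - 3*(-35) = -902
t[8] = 3*(-902) + (-305) - 3*(-92) = -2735
t[9] = 3*(-2735) + (-902) - 3*(-305) = -8192
t[10] = 3*(-8192) + (-2735) - 3*(-902) = -24605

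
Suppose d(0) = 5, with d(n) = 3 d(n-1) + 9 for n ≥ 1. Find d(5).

2304

d(1) = 3·5 + 9 = 24
d(2) = 3·24 + 9 = 81
d(3) = 3·81 + 9 = 252
d(4) = 3·252 + 9 = 765
d(5) = 3·765 + 9 = 2304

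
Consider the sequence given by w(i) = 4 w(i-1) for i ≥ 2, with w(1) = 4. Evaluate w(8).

65536

w(2) = 4·4 = 16
w(3) = 4·16 = 64
w(4) = 4·64 = 256
w(5) = 4·256 = 1024
w(6) = 4·1024 = 4096
w(7) = 4·4096 = 16384
w(8) = 4·16384 = 65536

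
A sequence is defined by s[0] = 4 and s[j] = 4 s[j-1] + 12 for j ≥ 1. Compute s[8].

s[1] = 4*4 + 12 = 28
s[2] = 4*28 + 12 = 124
s[3] = 4*124 + 12 = 508
s[4] = 4*508 + 12 = 2044
s[5] = 4*2044 + 12 = 8188
s[6] = 4*8188 + 12 = 32764
s[7] = 4*32764 + 12 = 131068
s[8] = 4*131068 + 12 = 524284

524284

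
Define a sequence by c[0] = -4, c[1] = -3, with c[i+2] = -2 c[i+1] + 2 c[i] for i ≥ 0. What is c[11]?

-1312

c[2] = -2·(-3) + 2·(-4) = -2
c[3] = -2·(-2) + 2·(-3) = -2
c[4] = -2·(-2) + 2·(-2) = 0
c[5] = -2·0 + 2·(-2) = -4
c[6] = -2·(-4) + 2·0 = 8
c[7] = -2·8 + 2·(-4) = -24
c[8] = -2·(-24) + 2·8 = 64
c[9] = -2·64 + 2·(-24) = -176
c[10] = -2·(-176) + 2·64 = 480
c[11] = -2·480 + 2·(-176) = -1312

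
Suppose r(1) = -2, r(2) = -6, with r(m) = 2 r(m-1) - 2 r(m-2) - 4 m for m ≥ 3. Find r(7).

-36

r(3) = 2·(-6) - 2·(-2) - 12 = -20
r(4) = 2·(-20) - 2·(-6) - 16 = -44
r(5) = 2·(-44) - 2·(-20) - 20 = -68
r(6) = 2·(-68) - 2·(-44) - 24 = -72
r(7) = 2·(-72) - 2·(-68) - 28 = -36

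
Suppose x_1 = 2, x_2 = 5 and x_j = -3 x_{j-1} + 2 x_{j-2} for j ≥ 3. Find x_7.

x_3 = -3*5 + 2*2 = -11
x_4 = -3*(-11) + 2*5 = 43
x_5 = -3*43 + 2*(-11) = -151
x_6 = -3*(-151) + 2*43 = 539
x_7 = -3*539 + 2*(-151) = -1919

-1919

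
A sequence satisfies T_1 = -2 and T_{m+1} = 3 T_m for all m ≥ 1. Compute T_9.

-13122

T_2 = 3·(-2) = -6
T_3 = 3·(-6) = -18
T_4 = 3·(-18) = -54
T_5 = 3·(-54) = -162
T_6 = 3·(-162) = -486
T_7 = 3·(-486) = -1458
T_8 = 3·(-1458) = -4374
T_9 = 3·(-4374) = -13122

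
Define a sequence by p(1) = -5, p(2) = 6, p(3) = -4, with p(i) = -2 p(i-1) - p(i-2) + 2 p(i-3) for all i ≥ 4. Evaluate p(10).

480

p(4) = -2*(-4) - 6 + 2*(-5) = -8
p(5) = -2*(-8) - (-4) + 2*6 = 32
p(6) = -2*32 - (-8) + 2*(-4) = -64
p(7) = -2*(-64) - 32 + 2*(-8) = 80
p(8) = -2*80 - (-64) + 2*32 = -32
p(9) = -2*(-32) - 80 + 2*(-64) = -144
p(10) = -2*(-144) - (-32) + 2*80 = 480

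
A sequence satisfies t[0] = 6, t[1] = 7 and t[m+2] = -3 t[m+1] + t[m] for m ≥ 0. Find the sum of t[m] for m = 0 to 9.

51614

t[2] = -3*7 + 6 = -15
t[3] = -3*(-15) + 7 = 52
t[4] = -3*52 + (-15) = -171
t[5] = -3*(-171) + 52 = 565
t[6] = -3*565 + (-171) = -1866
t[7] = -3*(-1866) + 565 = 6163
t[8] = -3*6163 + (-1866) = -20355
t[9] = -3*(-20355) + 6163 = 67228
Sum = 6 + 7 + (-15) + 52 + (-171) + 565 + (-1866) + 6163 + (-20355) + 67228 = 51614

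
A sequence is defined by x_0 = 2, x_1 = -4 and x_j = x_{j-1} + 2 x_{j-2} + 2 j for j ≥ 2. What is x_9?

x_2 = (-4) + 2*2 + 4 = 4
x_3 = 4 + 2*(-4) + 6 = 2
x_4 = 2 + 2*4 + 8 = 18
x_5 = 18 + 2*2 + 10 = 32
x_6 = 32 + 2*18 + 12 = 80
x_7 = 80 + 2*32 + 14 = 158
x_8 = 158 + 2*80 + 16 = 334
x_9 = 334 + 2*158 + 18 = 668

668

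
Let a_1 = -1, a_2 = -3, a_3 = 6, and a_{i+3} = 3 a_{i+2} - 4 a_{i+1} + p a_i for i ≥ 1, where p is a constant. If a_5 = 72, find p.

-1

a_4 = 30 - p
a_5 = 66 - 6p
So 66 - 6p = 72, giving p = -1.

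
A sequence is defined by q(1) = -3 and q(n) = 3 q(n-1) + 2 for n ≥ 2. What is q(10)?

-39367

q(2) = 3*(-3) + 2 = -7
q(3) = 3*(-7) + 2 = -19
q(4) = 3*(-19) + 2 = -55
q(5) = 3*(-55) + 2 = -163
q(6) = 3*(-163) + 2 = -487
q(7) = 3*(-487) + 2 = -1459
q(8) = 3*(-1459) + 2 = -4375
q(9) = 3*(-4375) + 2 = -13123
q(10) = 3*(-13123) + 2 = -39367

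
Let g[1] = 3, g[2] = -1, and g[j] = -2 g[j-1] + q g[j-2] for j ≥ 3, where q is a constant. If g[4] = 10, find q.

g[3] = 2 + 3q
g[4] = -4 - 7q
So -4 - 7q = 10, giving q = -2.

-2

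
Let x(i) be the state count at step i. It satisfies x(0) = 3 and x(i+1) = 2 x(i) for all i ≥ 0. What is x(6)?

x(1) = 2*3 = 6
x(2) = 2*6 = 12
x(3) = 2*12 = 24
x(4) = 2*24 = 48
x(5) = 2*48 = 96
x(6) = 2*96 = 192

192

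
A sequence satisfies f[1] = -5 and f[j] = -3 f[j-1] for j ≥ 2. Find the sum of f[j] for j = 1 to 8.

f[2] = -3(-5) = 15
f[3] = -3(15) = -45
f[4] = -3(-45) = 135
f[5] = -3(135) = -405
f[6] = -3(-405) = 1215
f[7] = -3(1215) = -3645
f[8] = -3(-3645) = 10935
Sum = (-5) + 15 + (-45) + 135 + (-405) + 1215 + (-3645) + 10935 = 8200

8200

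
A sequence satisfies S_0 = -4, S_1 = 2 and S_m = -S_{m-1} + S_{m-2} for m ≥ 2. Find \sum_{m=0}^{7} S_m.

30

S_2 = -2 + (-4) = -6
S_3 = -(-6) + 2 = 8
S_4 = -8 + (-6) = -14
S_5 = -(-14) + 8 = 22
S_6 = -22 + (-14) = -36
S_7 = -(-36) + 22 = 58
Sum = (-4) + 2 + (-6) + 8 + (-14) + 22 + (-36) + 58 = 30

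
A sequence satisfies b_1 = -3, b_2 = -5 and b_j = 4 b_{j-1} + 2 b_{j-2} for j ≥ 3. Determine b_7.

-10056

b_3 = 4(-5) + 2(-3) = -26
b_4 = 4(-26) + 2(-5) = -114
b_5 = 4(-114) + 2(-26) = -508
b_6 = 4(-508) + 2(-114) = -2260
b_7 = 4(-2260) + 2(-508) = -10056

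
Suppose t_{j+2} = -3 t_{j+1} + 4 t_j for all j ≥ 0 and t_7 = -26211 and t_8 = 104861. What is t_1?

Rearranging, t_{j-2} = (t_j + 3 t_{j-1}) / 4.
t_6 = (104861 + 3*(-26211)) / 4 = 26228/4 = 6557
t_5 = (-26211 + 3*6557) / 4 = -6540/4 = -1635
t_4 = (6557 + 3*(-1635)) / 4 = 1652/4 = 413
t_3 = (-1635 + 3*413) / 4 = -396/4 = -99
t_2 = (413 + 3*(-99)) / 4 = 116/4 = 29
t_1 = (-99 + 3*29) / 4 = -12/4 = -3

-3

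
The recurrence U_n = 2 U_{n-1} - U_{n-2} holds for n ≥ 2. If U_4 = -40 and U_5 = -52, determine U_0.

8

Rearranging, U_{n-2} = -(U_n - 2 U_{n-1}).
U_3 = -(-52 - 2·(-40)) = -28
U_2 = -(-40 - 2·(-28)) = -16
U_1 = -(-28 - 2·(-16)) = -4
U_0 = -(-16 - 2·(-4)) = 8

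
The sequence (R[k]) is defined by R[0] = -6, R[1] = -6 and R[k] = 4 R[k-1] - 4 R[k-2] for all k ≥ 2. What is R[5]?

R[2] = 4(-6) - 4(-6) = 0
R[3] = 4(0) - 4(-6) = 24
R[4] = 4(24) - 4(0) = 96
R[5] = 4(96) - 4(24) = 288

288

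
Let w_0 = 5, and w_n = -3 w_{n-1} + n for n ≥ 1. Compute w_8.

w_1 = -3*5 + 1 = -14
w_2 = -3*(-14) + 2 = 44
w_3 = -3*44 + 3 = -129
w_4 = -3*(-129) + 4 = 391
w_5 = -3*391 + 5 = -1168
w_6 = -3*(-1168) + 6 = 3510
w_7 = -3*3510 + 7 = -10523
w_8 = -3*(-10523) + 8 = 31577

31577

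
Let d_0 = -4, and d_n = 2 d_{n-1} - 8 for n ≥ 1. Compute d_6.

-760

d_1 = 2*(-4) - 8 = -16
d_2 = 2*(-16) - 8 = -40
d_3 = 2*(-40) - 8 = -88
d_4 = 2*(-88) - 8 = -184
d_5 = 2*(-184) - 8 = -376
d_6 = 2*(-376) - 8 = -760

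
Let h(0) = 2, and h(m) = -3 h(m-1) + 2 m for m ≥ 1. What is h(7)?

-3550

h(1) = -3*2 + 2 = -4
h(2) = -3*(-4) + 4 = 16
h(3) = -3*16 + 6 = -42
h(4) = -3*(-42) + 8 = 134
h(5) = -3*134 + 10 = -392
h(6) = -3*(-392) + 12 = 1188
h(7) = -3*1188 + 14 = -3550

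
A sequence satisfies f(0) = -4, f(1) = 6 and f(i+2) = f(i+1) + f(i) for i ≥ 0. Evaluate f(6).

28

f(2) = 6 + (-4) = 2
f(3) = 2 + 6 = 8
f(4) = 8 + 2 = 10
f(5) = 10 + 8 = 18
f(6) = 18 + 10 = 28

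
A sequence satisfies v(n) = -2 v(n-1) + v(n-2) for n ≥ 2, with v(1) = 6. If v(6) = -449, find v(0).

-1

Let v(0) = x.
v(2) = -12 + x
v(3) = 30 - 2x
v(4) = -72 + 5x
v(5) = 174 - 12x
v(6) = -420 + 29x
So -420 + 29x = -449, giving x = -1.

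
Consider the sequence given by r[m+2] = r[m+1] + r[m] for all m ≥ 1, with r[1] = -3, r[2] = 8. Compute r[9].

r[3] = 8 + (-3) = 5
r[4] = 5 + 8 = 13
r[5] = 13 + 5 = 18
r[6] = 18 + 13 = 31
r[7] = 31 + 18 = 49
r[8] = 49 + 31 = 80
r[9] = 80 + 49 = 129

129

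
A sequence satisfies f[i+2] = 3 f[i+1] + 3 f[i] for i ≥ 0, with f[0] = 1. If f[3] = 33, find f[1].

Let f[1] = v.
f[2] = 3 + 3v
f[3] = 9 + 12v
So 9 + 12v = 33, giving v = 2.

2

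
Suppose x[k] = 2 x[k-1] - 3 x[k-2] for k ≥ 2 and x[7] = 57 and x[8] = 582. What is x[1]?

Rearranging, x[k-2] = (x[k] - 2 x[k-1]) / -3.
x[6] = (582 - 2·57) / -3 = 468/-3 = -156
x[5] = (57 - 2·(-156)) / -3 = 369/-3 = -123
x[4] = (-156 - 2·(-123)) / -3 = 90/-3 = -30
x[3] = (-123 - 2·(-30)) / -3 = -63/-3 = 21
x[2] = (-30 - 2·21) / -3 = -72/-3 = 24
x[1] = (21 - 2·24) / -3 = -27/-3 = 9

9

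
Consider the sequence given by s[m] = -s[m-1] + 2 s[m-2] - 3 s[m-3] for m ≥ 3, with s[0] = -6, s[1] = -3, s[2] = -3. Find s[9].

s[3] = -(-3) + 2(-3) - 3(-6) = 15
s[4] = -15 + 2(-3) - 3(-3) = -12
s[5] = -(-12) + 2(15) - 3(-3) = 51
s[6] = -51 + 2(-12) - 3(15) = -120
s[7] = -(-120) + 2(51) - 3(-12) = 258
s[8] = -258 + 2(-120) - 3(51) = -651
s[9] = -(-651) + 2(258) - 3(-120) = 1527

1527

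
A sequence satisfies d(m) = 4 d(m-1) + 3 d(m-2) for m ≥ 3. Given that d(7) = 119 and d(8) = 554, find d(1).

-3

Rearranging, d(m-2) = (d(m) - 4 d(m-1)) / 3.
d(6) = (554 - 4(119)) / 3 = 78/3 = 26
d(5) = (119 - 4(26)) / 3 = 15/3 = 5
d(4) = (26 - 4(5)) / 3 = 6/3 = 2
d(3) = (5 - 4(2)) / 3 = -3/3 = -1
d(2) = (2 - 4(-1)) / 3 = 6/3 = 2
d(1) = (-1 - 4(2)) / 3 = -9/3 = -3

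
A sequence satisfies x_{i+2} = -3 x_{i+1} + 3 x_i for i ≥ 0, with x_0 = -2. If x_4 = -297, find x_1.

Let x_1 = z.
x_2 = -6 - 3z
x_3 = 18 + 12z
x_4 = -72 - 45z
So -72 - 45z = -297, giving z = 5.

5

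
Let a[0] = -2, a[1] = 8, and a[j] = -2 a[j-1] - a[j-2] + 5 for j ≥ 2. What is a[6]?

-23

a[2] = -2(8) - (-2) + 5 = -9
a[3] = -2(-9) - 8 + 5 = 15
a[4] = -2(15) - (-9) + 5 = -16
a[5] = -2(-16) - 15 + 5 = 22
a[6] = -2(22) - (-16) + 5 = -23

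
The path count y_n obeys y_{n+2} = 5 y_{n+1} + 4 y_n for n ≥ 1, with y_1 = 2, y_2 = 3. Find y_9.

767927

y_3 = 5*3 + 4*2 = 23
y_4 = 5*23 + 4*3 = 127
y_5 = 5*127 + 4*23 = 727
y_6 = 5*727 + 4*127 = 4143
y_7 = 5*4143 + 4*727 = 23623
y_8 = 5*23623 + 4*4143 = 134687
y_9 = 5*134687 + 4*23623 = 767927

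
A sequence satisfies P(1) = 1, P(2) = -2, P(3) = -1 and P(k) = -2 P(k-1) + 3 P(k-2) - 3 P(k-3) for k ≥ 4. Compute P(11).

P(4) = -2·(-1) + 3·(-2) - 3·1 = -7
P(5) = -2·(-7) + 3·(-1) - 3·(-2) = 17
P(6) = -2·17 + 3·(-7) - 3·(-1) = -52
P(7) = -2·(-52) + 3·17 - 3·(-7) = 176
P(8) = -2·176 + 3·(-52) - 3·17 = -559
P(9) = -2·(-559) + 3·176 - 3·(-52) = 1802
P(10) = -2·1802 + 3·(-559) - 3·176 = -5809
P(11) = -2·(-5809) + 3·1802 - 3·(-559) = 18701

18701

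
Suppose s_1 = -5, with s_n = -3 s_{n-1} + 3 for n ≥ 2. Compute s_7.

s_2 = -3*(-5) + 3 = 18
s_3 = -3*18 + 3 = -51
s_4 = -3*(-51) + 3 = 156
s_5 = -3*156 + 3 = -465
s_6 = -3*(-465) + 3 = 1398
s_7 = -3*1398 + 3 = -4191

-4191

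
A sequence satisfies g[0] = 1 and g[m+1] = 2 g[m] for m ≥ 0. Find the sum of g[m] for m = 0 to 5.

g[1] = 2*1 = 2
g[2] = 2*2 = 4
g[3] = 2*4 = 8
g[4] = 2*8 = 16
g[5] = 2*16 = 32
Sum = 1 + 2 + 4 + 8 + 16 + 32 = 63

63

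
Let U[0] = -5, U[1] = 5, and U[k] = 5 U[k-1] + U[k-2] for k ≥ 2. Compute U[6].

U[2] = 5*5 + (-5) = 20
U[3] = 5*20 + 5 = 105
U[4] = 5*105 + 20 = 545
U[5] = 5*545 + 105 = 2830
U[6] = 5*2830 + 545 = 14695

14695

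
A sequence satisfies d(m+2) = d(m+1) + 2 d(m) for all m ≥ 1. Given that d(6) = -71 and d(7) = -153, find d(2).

-1

Rearranging, d(m-2) = (d(m) - d(m-1)) / 2.
d(5) = (-153 - (-71)) / 2 = -82/2 = -41
d(4) = (-71 - (-41)) / 2 = -30/2 = -15
d(3) = (-41 - (-15)) / 2 = -26/2 = -13
d(2) = (-15 - (-13)) / 2 = -2/2 = -1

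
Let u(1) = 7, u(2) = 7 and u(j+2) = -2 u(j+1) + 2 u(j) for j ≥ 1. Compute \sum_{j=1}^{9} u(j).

u(3) = -2·7 + 2·7 = 0
u(4) = -2·0 + 2·7 = 14
u(5) = -2·14 + 2·0 = -28
u(6) = -2·(-28) + 2·14 = 84
u(7) = -2·84 + 2·(-28) = -224
u(8) = -2·(-224) + 2·84 = 616
u(9) = -2·616 + 2·(-224) = -1680
Sum = 7 + 7 + 0 + 14 + (-28) + 84 + (-224) + 616 + (-1680) = -1204

-1204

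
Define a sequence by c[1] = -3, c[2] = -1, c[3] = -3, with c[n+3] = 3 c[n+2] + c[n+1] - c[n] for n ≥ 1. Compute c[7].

-235

c[4] = 3(-3) + (-1) - (-3) = -7
c[5] = 3(-7) + (-3) - (-1) = -23
c[6] = 3(-23) + (-7) - (-3) = -73
c[7] = 3(-73) + (-23) - (-7) = -235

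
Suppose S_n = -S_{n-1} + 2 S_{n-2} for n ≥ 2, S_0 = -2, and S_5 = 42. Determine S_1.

Let S_1 = v.
S_2 = -4 - v
S_3 = 4 + 3v
S_4 = -12 - 5v
S_5 = 20 + 11v
So 20 + 11v = 42, giving v = 2.

2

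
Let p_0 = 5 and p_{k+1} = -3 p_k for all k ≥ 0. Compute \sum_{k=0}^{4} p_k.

p_1 = -3·5 = -15
p_2 = -3·(-15) = 45
p_3 = -3·45 = -135
p_4 = -3·(-135) = 405
Sum = 5 + (-15) + 45 + (-135) + 405 = 305

305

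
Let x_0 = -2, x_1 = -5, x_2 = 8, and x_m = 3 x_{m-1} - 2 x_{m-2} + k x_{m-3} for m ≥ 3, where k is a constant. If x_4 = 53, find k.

x_3 = 34 - 2k
x_4 = 86 - 11k
So 86 - 11k = 53, giving k = 3.

3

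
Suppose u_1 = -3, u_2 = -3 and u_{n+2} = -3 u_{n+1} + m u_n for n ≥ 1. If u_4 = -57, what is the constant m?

-5

u_3 = 9 - 3m
u_4 = -27 + 6m
So -27 + 6m = -57, giving m = -5.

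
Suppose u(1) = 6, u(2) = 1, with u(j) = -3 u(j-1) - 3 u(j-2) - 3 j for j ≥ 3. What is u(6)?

207

u(3) = -3(1) - 3(6) - 9 = -30
u(4) = -3(-30) - 3(1) - 12 = 75
u(5) = -3(75) - 3(-30) - 15 = -150
u(6) = -3(-150) - 3(75) - 18 = 207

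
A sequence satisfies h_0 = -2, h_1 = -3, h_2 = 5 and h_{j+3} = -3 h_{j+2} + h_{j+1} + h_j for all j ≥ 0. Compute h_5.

h_3 = -3*5 + (-3) + (-2) = -20
h_4 = -3*(-20) + 5 + (-3) = 62
h_5 = -3*62 + (-20) + 5 = -201

-201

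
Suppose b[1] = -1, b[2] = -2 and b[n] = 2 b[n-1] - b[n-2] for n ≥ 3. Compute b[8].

b[3] = 2(-2) - (-1) = -3
b[4] = 2(-3) - (-2) = -4
b[5] = 2(-4) - (-3) = -5
b[6] = 2(-5) - (-4) = -6
b[7] = 2(-6) - (-5) = -7
b[8] = 2(-7) - (-6) = -8

-8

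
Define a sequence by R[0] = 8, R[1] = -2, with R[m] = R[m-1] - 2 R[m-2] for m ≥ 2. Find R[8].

-106

R[2] = (-2) - 2(8) = -18
R[3] = (-18) - 2(-2) = -14
R[4] = (-14) - 2(-18) = 22
R[5] = 22 - 2(-14) = 50
R[6] = 50 - 2(22) = 6
R[7] = 6 - 2(50) = -94
R[8] = (-94) - 2(6) = -106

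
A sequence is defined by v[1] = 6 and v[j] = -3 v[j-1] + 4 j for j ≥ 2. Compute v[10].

v[2] = -3(6) + 8 = -10
v[3] = -3(-10) + 12 = 42
v[4] = -3(42) + 16 = -110
v[5] = -3(-110) + 20 = 350
v[6] = -3(350) + 24 = -1026
v[7] = -3(-1026) + 28 = 3106
v[8] = -3(3106) + 32 = -9286
v[9] = -3(-9286) + 36 = 27894
v[10] = -3(27894) + 40 = -83642

-83642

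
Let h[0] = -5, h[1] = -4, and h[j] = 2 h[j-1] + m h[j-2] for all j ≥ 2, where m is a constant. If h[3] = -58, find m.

3

h[2] = -8 - 5m
h[3] = -16 - 14m
So -16 - 14m = -58, giving m = 3.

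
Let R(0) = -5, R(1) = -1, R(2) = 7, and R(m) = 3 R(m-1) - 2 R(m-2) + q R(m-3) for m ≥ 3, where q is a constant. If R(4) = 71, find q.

-1

R(3) = 23 - 5q
R(4) = 55 - 16q
So 55 - 16q = 71, giving q = -1.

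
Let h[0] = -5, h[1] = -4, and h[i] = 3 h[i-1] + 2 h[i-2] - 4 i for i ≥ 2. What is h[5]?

-1458

h[2] = 3(-4) + 2(-5) - 8 = -30
h[3] = 3(-30) + 2(-4) - 12 = -110
h[4] = 3(-110) + 2(-30) - 16 = -406
h[5] = 3(-406) + 2(-110) - 20 = -1458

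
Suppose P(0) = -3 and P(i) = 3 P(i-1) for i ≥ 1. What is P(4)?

-243

P(1) = 3·(-3) = -9
P(2) = 3·(-9) = -27
P(3) = 3·(-27) = -81
P(4) = 3·(-81) = -243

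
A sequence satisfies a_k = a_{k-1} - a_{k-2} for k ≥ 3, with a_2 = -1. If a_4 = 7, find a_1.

Let a_1 = x.
a_3 = -1 - x
a_4 = -x
So -x = 7, giving x = -7.

-7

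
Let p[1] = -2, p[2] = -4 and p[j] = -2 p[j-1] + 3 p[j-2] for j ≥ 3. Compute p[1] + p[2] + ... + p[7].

p[3] = -2*(-4) + 3*(-2) = 2
p[4] = -2*2 + 3*(-4) = -16
p[5] = -2*(-16) + 3*2 = 38
p[6] = -2*38 + 3*(-16) = -124
p[7] = -2*(-124) + 3*38 = 362
Sum = (-2) + (-4) + 2 + (-16) + 38 + (-124) + 362 = 256

256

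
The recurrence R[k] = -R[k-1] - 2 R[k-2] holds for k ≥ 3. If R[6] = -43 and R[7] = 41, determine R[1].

8

Rearranging, R[k-2] = (R[k] + R[k-1]) / -2.
R[5] = (41 + (-43)) / -2 = -2/-2 = 1
R[4] = (-43 + 1) / -2 = -42/-2 = 21
R[3] = (1 + 21) / -2 = 22/-2 = -11
R[2] = (21 + (-11)) / -2 = 10/-2 = -5
R[1] = (-11 + (-5)) / -2 = -16/-2 = 8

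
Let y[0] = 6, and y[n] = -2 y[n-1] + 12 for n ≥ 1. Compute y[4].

y[1] = -2(6) + 12 = 0
y[2] = -2(0) + 12 = 12
y[3] = -2(12) + 12 = -12
y[4] = -2(-12) + 12 = 36

36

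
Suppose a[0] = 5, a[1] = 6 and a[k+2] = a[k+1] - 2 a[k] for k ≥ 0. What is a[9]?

-72

a[2] = 6 - 2·5 = -4
a[3] = (-4) - 2·6 = -16
a[4] = (-16) - 2·(-4) = -8
a[5] = (-8) - 2·(-16) = 24
a[6] = 24 - 2·(-8) = 40
a[7] = 40 - 2·24 = -8
a[8] = (-8) - 2·40 = -88
a[9] = (-88) - 2·(-8) = -72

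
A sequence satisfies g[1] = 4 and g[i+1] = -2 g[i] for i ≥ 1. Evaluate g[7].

g[2] = -2·4 = -8
g[3] = -2·(-8) = 16
g[4] = -2·16 = -32
g[5] = -2·(-32) = 64
g[6] = -2·64 = -128
g[7] = -2·(-128) = 256

256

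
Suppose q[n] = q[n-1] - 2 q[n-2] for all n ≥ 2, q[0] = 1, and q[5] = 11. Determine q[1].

Let q[1] = x.
q[2] = -2 + x
q[3] = -2 - x
q[4] = 2 - 3x
q[5] = 6 - x
So 6 - x = 11, giving x = -5.

-5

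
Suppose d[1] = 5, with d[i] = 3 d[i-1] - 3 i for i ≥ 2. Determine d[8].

2748

d[2] = 3*5 - 6 = 9
d[3] = 3*9 - 9 = 18
d[4] = 3*18 - 12 = 42
d[5] = 3*42 - 15 = 111
d[6] = 3*111 - 18 = 315
d[7] = 3*315 - 21 = 924
d[8] = 3*924 - 24 = 2748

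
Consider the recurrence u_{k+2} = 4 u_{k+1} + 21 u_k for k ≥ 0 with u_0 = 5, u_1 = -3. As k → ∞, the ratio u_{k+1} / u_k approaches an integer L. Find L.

The characteristic equation is r^2 - 4r - 21 = 0, which factors as (r - 7)(r + 3) = 0.
So the roots are 7 and -3. Since |7| > |-3| and the coefficient of 7^k is non-zero, the ratio tends to 7.

7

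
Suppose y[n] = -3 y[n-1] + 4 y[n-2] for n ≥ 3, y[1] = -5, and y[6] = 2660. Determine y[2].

Let y[2] = w.
y[3] = -20 - 3w
y[4] = 60 + 13w
y[5] = -260 - 51w
y[6] = 1020 + 205w
So 1020 + 205w = 2660, giving w = 8.

8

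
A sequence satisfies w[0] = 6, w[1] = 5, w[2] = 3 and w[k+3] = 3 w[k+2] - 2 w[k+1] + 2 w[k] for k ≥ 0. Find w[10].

9377

w[3] = 3·3 - 2·5 + 2·6 = 11
w[4] = 3·11 - 2·3 + 2·5 = 37
w[5] = 3·37 - 2·11 + 2·3 = 95
w[6] = 3·95 - 2·37 + 2·11 = 233
w[7] = 3·233 - 2·95 + 2·37 = 583
w[8] = 3·583 - 2·233 + 2·95 = 1473
w[9] = 3·1473 - 2·583 + 2·233 = 3719
w[10] = 3·3719 - 2·1473 + 2·583 = 9377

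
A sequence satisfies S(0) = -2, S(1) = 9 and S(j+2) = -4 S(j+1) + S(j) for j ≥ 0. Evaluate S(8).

-219602

S(2) = -4*9 + (-2) = -38
S(3) = -4*(-38) + 9 = 161
S(4) = -4*161 + (-38) = -682
S(5) = -4*(-682) + 161 = 2889
S(6) = -4*2889 + (-682) = -12238
S(7) = -4*(-12238) + 2889 = 51841
S(8) = -4*51841 + (-12238) = -219602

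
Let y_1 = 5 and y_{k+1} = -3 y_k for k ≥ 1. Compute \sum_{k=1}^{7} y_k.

2735

y_2 = -3·5 = -15
y_3 = -3·(-15) = 45
y_4 = -3·45 = -135
y_5 = -3·(-135) = 405
y_6 = -3·405 = -1215
y_7 = -3·(-1215) = 3645
Sum = 5 + (-15) + 45 + (-135) + 405 + (-1215) + 3645 = 2735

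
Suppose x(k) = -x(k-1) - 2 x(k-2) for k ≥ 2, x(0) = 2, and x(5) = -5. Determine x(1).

-7

Let x(1) = y.
x(2) = -4 - y
x(3) = 4 - y
x(4) = 4 + 3y
x(5) = -12 - y
So -12 - y = -5, giving y = -7.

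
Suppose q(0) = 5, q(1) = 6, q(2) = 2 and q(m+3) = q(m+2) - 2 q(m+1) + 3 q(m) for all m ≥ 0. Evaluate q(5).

15

q(3) = 2 - 2·6 + 3·5 = 5
q(4) = 5 - 2·2 + 3·6 = 19
q(5) = 19 - 2·5 + 3·2 = 15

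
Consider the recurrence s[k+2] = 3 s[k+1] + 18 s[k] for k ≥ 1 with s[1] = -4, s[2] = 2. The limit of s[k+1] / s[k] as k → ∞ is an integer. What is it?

The characteristic equation is r^2 - 3r - 18 = 0, which factors as (r - 6)(r + 3) = 0.
So the roots are 6 and -3. Since |6| > |-3| and the coefficient of 6^k is non-zero, the ratio tends to 6.

6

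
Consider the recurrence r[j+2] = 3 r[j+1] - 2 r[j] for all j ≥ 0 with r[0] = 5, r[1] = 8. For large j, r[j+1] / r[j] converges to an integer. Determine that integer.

The characteristic equation is r^2 - 3r + 2 = 0, which factors as (r - 2)(r - 1) = 0.
So the roots are 2 and 1. Since |2| > |1| and the coefficient of 2^j is non-zero, the ratio tends to 2.

2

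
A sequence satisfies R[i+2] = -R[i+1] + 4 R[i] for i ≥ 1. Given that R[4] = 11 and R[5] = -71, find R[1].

-4

Rearranging, R[i-2] = (R[i] + R[i-1]) / 4.
R[3] = (-71 + 11) / 4 = -60/4 = -15
R[2] = (11 + (-15)) / 4 = -4/4 = -1
R[1] = (-15 + (-1)) / 4 = -16/4 = -4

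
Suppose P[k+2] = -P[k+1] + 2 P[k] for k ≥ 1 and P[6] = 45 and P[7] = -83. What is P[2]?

Rearranging, P[k-2] = (P[k] + P[k-1]) / 2.
P[5] = (-83 + 45) / 2 = -38/2 = -19
P[4] = (45 + (-19)) / 2 = 26/2 = 13
P[3] = (-19 + 13) / 2 = -6/2 = -3
P[2] = (13 + (-3)) / 2 = 10/2 = 5

5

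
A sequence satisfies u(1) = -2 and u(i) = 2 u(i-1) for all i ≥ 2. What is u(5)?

u(2) = 2·(-2) = -4
u(3) = 2·(-4) = -8
u(4) = 2·(-8) = -16
u(5) = 2·(-16) = -32

-32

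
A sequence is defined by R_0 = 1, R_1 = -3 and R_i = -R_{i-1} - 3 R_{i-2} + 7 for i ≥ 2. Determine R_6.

73

R_2 = -(-3) - 3*1 + 7 = 7
R_3 = -7 - 3*(-3) + 7 = 9
R_4 = -9 - 3*7 + 7 = -23
R_5 = -(-23) - 3*9 + 7 = 3
R_6 = -3 - 3*(-23) + 7 = 73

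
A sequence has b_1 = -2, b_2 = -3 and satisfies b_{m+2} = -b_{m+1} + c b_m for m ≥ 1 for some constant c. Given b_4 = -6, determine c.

3

b_3 = 3 - 2c
b_4 = -3 - c
So -3 - c = -6, giving c = 3.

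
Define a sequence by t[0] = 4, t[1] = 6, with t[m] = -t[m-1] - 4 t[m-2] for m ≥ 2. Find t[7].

606

t[2] = -6 - 4(4) = -22
t[3] = -(-22) - 4(6) = -2
t[4] = -(-2) - 4(-22) = 90
t[5] = -90 - 4(-2) = -82
t[6] = -(-82) - 4(90) = -278
t[7] = -(-278) - 4(-82) = 606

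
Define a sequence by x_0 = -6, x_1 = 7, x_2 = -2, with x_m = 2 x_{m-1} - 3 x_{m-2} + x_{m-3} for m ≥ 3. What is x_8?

x_3 = 2(-2) - 3(7) + (-6) = -31
x_4 = 2(-31) - 3(-2) + 7 = -49
x_5 = 2(-49) - 3(-31) + (-2) = -7
x_6 = 2(-7) - 3(-49) + (-31) = 102
x_7 = 2(102) - 3(-7) + (-49) = 176
x_8 = 2(176) - 3(102) + (-7) = 39

39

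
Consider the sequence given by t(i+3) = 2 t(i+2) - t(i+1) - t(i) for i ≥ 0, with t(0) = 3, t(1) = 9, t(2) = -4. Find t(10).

t(3) = 2(-4) - 9 - 3 = -20
t(4) = 2(-20) - (-4) - 9 = -45
t(5) = 2(-45) - (-20) - (-4) = -66
t(6) = 2(-66) - (-45) - (-20) = -67
t(7) = 2(-67) - (-66) - (-45) = -23
t(8) = 2(-23) - (-67) - (-66) = 87
t(9) = 2(87) - (-23) - (-67) = 264
t(10) = 2(264) - 87 - (-23) = 464

464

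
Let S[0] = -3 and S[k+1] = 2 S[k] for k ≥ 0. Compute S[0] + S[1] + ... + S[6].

-381

S[1] = 2*(-3) = -6
S[2] = 2*(-6) = -12
S[3] = 2*(-12) = -24
S[4] = 2*(-24) = -48
S[5] = 2*(-48) = -96
S[6] = 2*(-96) = -192
Sum = (-3) + (-6) + (-12) + (-24) + (-48) + (-96) + (-192) = -381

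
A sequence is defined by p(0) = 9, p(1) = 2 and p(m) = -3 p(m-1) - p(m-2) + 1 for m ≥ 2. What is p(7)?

1946

p(2) = -3(2) - 9 + 1 = -14
p(3) = -3(-14) - 2 + 1 = 41
p(4) = -3(41) - (-14) + 1 = -108
p(5) = -3(-108) - 41 + 1 = 284
p(6) = -3(284) - (-108) + 1 = -743
p(7) = -3(-743) - 284 + 1 = 1946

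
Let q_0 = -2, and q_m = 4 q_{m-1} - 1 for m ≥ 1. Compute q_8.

-152917

q_1 = 4*(-2) - 1 = -9
q_2 = 4*(-9) - 1 = -37
q_3 = 4*(-37) - 1 = -149
q_4 = 4*(-149) - 1 = -597
q_5 = 4*(-597) - 1 = -2389
q_6 = 4*(-2389) - 1 = -9557
q_7 = 4*(-9557) - 1 = -38229
q_8 = 4*(-38229) - 1 = -152917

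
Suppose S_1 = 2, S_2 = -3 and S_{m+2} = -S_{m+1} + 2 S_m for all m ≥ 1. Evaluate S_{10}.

-853

S_3 = -(-3) + 2*2 = 7
S_4 = -7 + 2*(-3) = -13
S_5 = -(-13) + 2*7 = 27
S_6 = -27 + 2*(-13) = -53
S_7 = -(-53) + 2*27 = 107
S_8 = -107 + 2*(-53) = -213
S_9 = -(-213) + 2*107 = 427
S_{10} = -427 + 2*(-213) = -853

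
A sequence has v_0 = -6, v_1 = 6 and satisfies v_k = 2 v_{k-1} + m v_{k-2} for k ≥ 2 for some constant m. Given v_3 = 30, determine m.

v_2 = 12 - 6m
v_3 = 24 - 6m
So 24 - 6m = 30, giving m = -1.

-1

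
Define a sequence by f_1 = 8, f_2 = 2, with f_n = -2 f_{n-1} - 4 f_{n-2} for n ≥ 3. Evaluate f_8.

128

f_3 = -2(2) - 4(8) = -36
f_4 = -2(-36) - 4(2) = 64
f_5 = -2(64) - 4(-36) = 16
f_6 = -2(16) - 4(64) = -288
f_7 = -2(-288) - 4(16) = 512
f_8 = -2(512) - 4(-288) = 128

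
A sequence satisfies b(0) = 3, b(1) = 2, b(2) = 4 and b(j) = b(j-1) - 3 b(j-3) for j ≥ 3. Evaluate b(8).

94

b(3) = 4 - 3·3 = -5
b(4) = (-5) - 3·2 = -11
b(5) = (-11) - 3·4 = -23
b(6) = (-23) - 3·(-5) = -8
b(7) = (-8) - 3·(-11) = 25
b(8) = 25 - 3·(-23) = 94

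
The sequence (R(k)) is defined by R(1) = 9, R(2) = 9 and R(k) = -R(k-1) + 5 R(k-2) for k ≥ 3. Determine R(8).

R(3) = -9 + 5(9) = 36
R(4) = -36 + 5(9) = 9
R(5) = -9 + 5(36) = 171
R(6) = -171 + 5(9) = -126
R(7) = -(-126) + 5(171) = 981
R(8) = -981 + 5(-126) = -1611

-1611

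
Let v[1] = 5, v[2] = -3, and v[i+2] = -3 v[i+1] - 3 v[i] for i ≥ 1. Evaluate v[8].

81

v[3] = -3*(-3) - 3*5 = -6
v[4] = -3*(-6) - 3*(-3) = 27
v[5] = -3*27 - 3*(-6) = -63
v[6] = -3*(-63) - 3*27 = 108
v[7] = -3*108 - 3*(-63) = -135
v[8] = -3*(-135) - 3*108 = 81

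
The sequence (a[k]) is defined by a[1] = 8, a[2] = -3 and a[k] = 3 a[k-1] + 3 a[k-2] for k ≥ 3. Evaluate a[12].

a[3] = 3·(-3) + 3·8 = 15
a[4] = 3·15 + 3·(-3) = 36
a[5] = 3·36 + 3·15 = 153
a[6] = 3·153 + 3·36 = 567
a[7] = 3·567 + 3·153 = 2160
a[8] = 3·2160 + 3·567 = 8181
a[9] = 3·8181 + 3·2160 = 31023
a[10] = 3·31023 + 3·8181 = 117612
a[11] = 3·117612 + 3·31023 = 445905
a[12] = 3·445905 + 3·117612 = 1690551

1690551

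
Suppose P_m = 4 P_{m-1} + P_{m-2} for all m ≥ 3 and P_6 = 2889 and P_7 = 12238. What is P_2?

9

Rearranging, P_{m-2} = P_m - 4 P_{m-1}.
P_5 = 12238 - 4*2889 = 682
P_4 = 2889 - 4*682 = 161
P_3 = 682 - 4*161 = 38
P_2 = 161 - 4*38 = 9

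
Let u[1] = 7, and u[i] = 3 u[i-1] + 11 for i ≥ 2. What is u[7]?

9107

u[2] = 3(7) + 11 = 32
u[3] = 3(32) + 11 = 107
u[4] = 3(107) + 11 = 332
u[5] = 3(332) + 11 = 1007
u[6] = 3(1007) + 11 = 3032
u[7] = 3(3032) + 11 = 9107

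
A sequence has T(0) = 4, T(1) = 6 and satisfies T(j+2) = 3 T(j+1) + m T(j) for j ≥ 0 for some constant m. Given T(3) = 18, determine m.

T(2) = 18 + 4m
T(3) = 54 + 18m
So 54 + 18m = 18, giving m = -2.

-2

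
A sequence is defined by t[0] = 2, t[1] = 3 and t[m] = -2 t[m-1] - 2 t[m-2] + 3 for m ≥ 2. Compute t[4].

-5

t[2] = -2*3 - 2*2 + 3 = -7
t[3] = -2*(-7) - 2*3 + 3 = 11
t[4] = -2*11 - 2*(-7) + 3 = -5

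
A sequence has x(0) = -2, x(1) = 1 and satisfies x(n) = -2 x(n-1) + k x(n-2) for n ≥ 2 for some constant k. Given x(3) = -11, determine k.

x(2) = -2 - 2k
x(3) = 4 + 5k
So 4 + 5k = -11, giving k = -3.

-3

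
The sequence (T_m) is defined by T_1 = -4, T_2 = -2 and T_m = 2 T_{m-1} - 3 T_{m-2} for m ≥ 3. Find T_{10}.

526

T_3 = 2·(-2) - 3·(-4) = 8
T_4 = 2·8 - 3·(-2) = 22
T_5 = 2·22 - 3·8 = 20
T_6 = 2·20 - 3·22 = -26
T_7 = 2·(-26) - 3·20 = -112
T_8 = 2·(-112) - 3·(-26) = -146
T_9 = 2·(-146) - 3·(-112) = 44
T_{10} = 2·44 - 3·(-146) = 526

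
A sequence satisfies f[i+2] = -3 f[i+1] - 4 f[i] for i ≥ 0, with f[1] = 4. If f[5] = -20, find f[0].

2

Let f[0] = x.
f[2] = -12 - 4x
f[3] = 20 + 12x
f[4] = -12 - 20x
f[5] = -44 + 12x
So -44 + 12x = -20, giving x = 2.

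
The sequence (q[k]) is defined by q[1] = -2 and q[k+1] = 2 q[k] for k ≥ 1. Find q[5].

-32

q[2] = 2·(-2) = -4
q[3] = 2·(-4) = -8
q[4] = 2·(-8) = -16
q[5] = 2·(-16) = -32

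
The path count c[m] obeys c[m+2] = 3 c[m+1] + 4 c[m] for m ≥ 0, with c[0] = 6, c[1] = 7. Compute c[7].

42595

c[2] = 3(7) + 4(6) = 45
c[3] = 3(45) + 4(7) = 163
c[4] = 3(163) + 4(45) = 669
c[5] = 3(669) + 4(163) = 2659
c[6] = 3(2659) + 4(669) = 10653
c[7] = 3(10653) + 4(2659) = 42595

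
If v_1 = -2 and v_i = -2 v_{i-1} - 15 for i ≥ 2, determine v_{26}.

The fixed point is -15/(1 + 2) = -5, so v_i + 5 = -2(v_{i-1} + 5).
Hence v_i = 3·(-2)^{i-1} - 5.
v_{26} = 3·(-2)^{25} - 5 = 3·-33554432 - 5 = -100663301.

-100663301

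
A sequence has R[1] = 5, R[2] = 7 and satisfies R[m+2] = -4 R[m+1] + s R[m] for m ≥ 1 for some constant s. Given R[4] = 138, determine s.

R[3] = -28 + 5s
R[4] = 112 - 13s
So 112 - 13s = 138, giving s = -2.

-2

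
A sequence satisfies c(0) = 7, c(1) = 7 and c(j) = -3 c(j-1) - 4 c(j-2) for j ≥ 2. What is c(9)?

c(2) = -3*7 - 4*7 = -49
c(3) = -3*(-49) - 4*7 = 119
c(4) = -3*119 - 4*(-49) = -161
c(5) = -3*(-161) - 4*119 = 7
c(6) = -3*7 - 4*(-161) = 623
c(7) = -3*623 - 4*7 = -1897
c(8) = -3*(-1897) - 4*623 = 3199
c(9) = -3*3199 - 4*(-1897) = -2009

-2009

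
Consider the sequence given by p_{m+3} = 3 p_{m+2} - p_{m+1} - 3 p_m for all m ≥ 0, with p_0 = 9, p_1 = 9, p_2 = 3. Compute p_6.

-753

p_3 = 3·3 - 9 - 3·9 = -27
p_4 = 3·(-27) - 3 - 3·9 = -111
p_5 = 3·(-111) - (-27) - 3·3 = -315
p_6 = 3·(-315) - (-111) - 3·(-27) = -753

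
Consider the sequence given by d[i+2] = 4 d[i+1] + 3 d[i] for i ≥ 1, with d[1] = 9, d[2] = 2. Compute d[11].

d[3] = 4(2) + 3(9) = 35
d[4] = 4(35) + 3(2) = 146
d[5] = 4(146) + 3(35) = 689
d[6] = 4(689) + 3(146) = 3194
d[7] = 4(3194) + 3(689) = 14843
d[8] = 4(14843) + 3(3194) = 68954
d[9] = 4(68954) + 3(14843) = 320345
d[10] = 4(320345) + 3(68954) = 1488242
d[11] = 4(1488242) + 3(320345) = 6914003

6914003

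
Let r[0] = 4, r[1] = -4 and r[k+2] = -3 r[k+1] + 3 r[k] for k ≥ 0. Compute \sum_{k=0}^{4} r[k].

264

r[2] = -3*(-4) + 3*4 = 24
r[3] = -3*24 + 3*(-4) = -84
r[4] = -3*(-84) + 3*24 = 324
Sum = 4 + (-4) + 24 + (-84) + 324 = 264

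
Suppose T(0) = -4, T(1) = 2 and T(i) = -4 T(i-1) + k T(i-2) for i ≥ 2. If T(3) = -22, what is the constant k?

-3

T(2) = -8 - 4k
T(3) = 32 + 18k
So 32 + 18k = -22, giving k = -3.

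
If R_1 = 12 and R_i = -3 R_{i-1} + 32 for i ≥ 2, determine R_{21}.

13947137612

The fixed point is 32/(1 + 3) = 8, so R_i - 8 = -3(R_{i-1} - 8).
Hence R_i = 4·(-3)^{i-1} + 8.
R_{21} = 4·(-3)^{20} + 8 = 4·3486784401 + 8 = 13947137612.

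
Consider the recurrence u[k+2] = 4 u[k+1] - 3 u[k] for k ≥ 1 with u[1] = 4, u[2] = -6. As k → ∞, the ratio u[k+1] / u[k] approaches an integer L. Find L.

3

The characteristic equation is r^2 - 4r + 3 = 0, which factors as (r - 3)(r - 1) = 0.
So the roots are 3 and 1. Since |3| > |1| and the coefficient of 3^k is non-zero, the ratio tends to 3.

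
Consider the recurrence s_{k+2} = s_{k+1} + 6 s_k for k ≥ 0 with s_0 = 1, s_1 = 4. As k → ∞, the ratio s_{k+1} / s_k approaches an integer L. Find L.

The characteristic equation is r^2 - r - 6 = 0, which factors as (r - 3)(r + 2) = 0.
So the roots are 3 and -2. Since |3| > |-2| and the coefficient of 3^k is non-zero, the ratio tends to 3.

3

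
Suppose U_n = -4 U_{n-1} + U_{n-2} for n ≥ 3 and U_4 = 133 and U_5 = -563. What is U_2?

Rearranging, U_{n-2} = U_n + 4 U_{n-1}.
U_3 = -563 + 4*133 = -31
U_2 = 133 + 4*(-31) = 9

9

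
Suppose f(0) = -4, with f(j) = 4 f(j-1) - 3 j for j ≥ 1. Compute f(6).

f(1) = 4(-4) - 3 = -19
f(2) = 4(-19) - 6 = -82
f(3) = 4(-82) - 9 = -337
f(4) = 4(-337) - 12 = -1360
f(5) = 4(-1360) - 15 = -5455
f(6) = 4(-5455) - 18 = -21838

-21838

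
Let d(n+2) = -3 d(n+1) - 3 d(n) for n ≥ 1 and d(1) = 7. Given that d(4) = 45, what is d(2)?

-3

Let d(2) = x.
d(3) = -21 - 3x
d(4) = 63 + 6x
So 63 + 6x = 45, giving x = -3.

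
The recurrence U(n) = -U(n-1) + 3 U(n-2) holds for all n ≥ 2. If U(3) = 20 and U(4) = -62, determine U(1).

Rearranging, U(n-2) = (U(n) + U(n-1)) / 3.
U(2) = (-62 + 20) / 3 = -42/3 = -14
U(1) = (20 + (-14)) / 3 = 6/3 = 2

2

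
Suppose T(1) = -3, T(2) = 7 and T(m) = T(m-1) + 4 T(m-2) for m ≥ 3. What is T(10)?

2863

T(3) = 7 + 4*(-3) = -5
T(4) = (-5) + 4*7 = 23
T(5) = 23 + 4*(-5) = 3
T(6) = 3 + 4*23 = 95
T(7) = 95 + 4*3 = 107
T(8) = 107 + 4*95 = 487
T(9) = 487 + 4*107 = 915
T(10) = 915 + 4*487 = 2863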